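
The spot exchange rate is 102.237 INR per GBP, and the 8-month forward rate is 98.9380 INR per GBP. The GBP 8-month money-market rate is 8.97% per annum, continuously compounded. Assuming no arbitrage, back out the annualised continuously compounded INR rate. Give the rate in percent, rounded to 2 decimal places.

4.05%

T = 8/12 years.
CIP gives F = S · g_INR/g_GBP, so g_INR/g_GBP = 98.938/102.237 = 0.9677318.
GBP growth factor: e^(0.0897×8/12) = 1.0616242.
So the INR growth factor = 1.0273675.
Take logs: ln 1.0273675 / (8/12) = 0.040500, so 4.05%.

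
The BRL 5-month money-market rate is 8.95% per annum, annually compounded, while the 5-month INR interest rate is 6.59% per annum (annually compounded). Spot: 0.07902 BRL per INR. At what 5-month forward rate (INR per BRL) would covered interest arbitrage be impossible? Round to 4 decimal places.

T = 5/12 years.
Growth of 1 BRL over T: (1 + 0.0895)^(5/12) = 1.03636168.
Growth of 1 INR over T: (1 + 0.0659)^(5/12) = 1.02694817.
So F = 0.07902 × 1.03636168 / 1.02694817 = 0.079744336 (BRL/INR).
Quoted the other way: 1/0.079744336 = 12.5401 INR per BRL.

12.5401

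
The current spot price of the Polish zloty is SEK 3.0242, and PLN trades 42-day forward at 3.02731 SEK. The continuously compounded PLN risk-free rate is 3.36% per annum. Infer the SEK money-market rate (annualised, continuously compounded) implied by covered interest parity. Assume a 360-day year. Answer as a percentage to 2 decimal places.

T = 42/360 years.
By CIP, F/S equals the SEK-to-PLN growth ratio: 3.02731/3.0242 = 1.0010284.
The PLN side grows by e^(0.0336×42/360) = 1.0039277.
Hence g_SEK = 1.0049601.
r = ln(1.0049601)/(42/360) = 0.042410 → 4.24%.

4.24%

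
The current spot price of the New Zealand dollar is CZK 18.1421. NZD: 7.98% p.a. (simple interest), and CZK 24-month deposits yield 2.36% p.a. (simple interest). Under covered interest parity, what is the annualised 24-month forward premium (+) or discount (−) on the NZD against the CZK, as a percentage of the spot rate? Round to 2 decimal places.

-4.85%

T = 2 years.
F = S · g_CZK/g_NZD = 18.1421 × 1.047200/1.159600 = 16.3835867.
Annualised premium = (F − S)/S × (1/T) = (16.3835867 − 18.1421)/18.1421 ÷ 2 = -4.85%.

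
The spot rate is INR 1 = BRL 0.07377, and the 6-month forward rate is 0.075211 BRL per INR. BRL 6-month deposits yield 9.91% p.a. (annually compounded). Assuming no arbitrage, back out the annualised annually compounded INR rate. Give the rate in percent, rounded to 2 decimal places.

T = 6/12 years.
By CIP, F/S equals the BRL-to-INR growth ratio: 0.075211/0.07377 = 1.0195337.
BRL growth factor: (1 + 0.0991)^(6/12) = 1.0483797.
That pins the INR growth at 1.0282933.
r = 1.0282933^(12/6) − 1 = 0.057387 → 5.74%.

5.74%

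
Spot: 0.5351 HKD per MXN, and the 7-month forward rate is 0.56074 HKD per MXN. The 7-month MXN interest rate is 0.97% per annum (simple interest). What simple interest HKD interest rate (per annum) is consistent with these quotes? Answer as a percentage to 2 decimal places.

T = 7/12 years.
F/S = 0.56074/0.5351 = 1.0479163 = (growth of HKD) / (growth of MXN).
The MXN side grows by 1 + 0.0097×7/12 = 1.0056583.
That pins the HKD growth at 1.0538457.
(1.0538457 − 1)/T = 0.092307, i.e. 9.23%.

9.23%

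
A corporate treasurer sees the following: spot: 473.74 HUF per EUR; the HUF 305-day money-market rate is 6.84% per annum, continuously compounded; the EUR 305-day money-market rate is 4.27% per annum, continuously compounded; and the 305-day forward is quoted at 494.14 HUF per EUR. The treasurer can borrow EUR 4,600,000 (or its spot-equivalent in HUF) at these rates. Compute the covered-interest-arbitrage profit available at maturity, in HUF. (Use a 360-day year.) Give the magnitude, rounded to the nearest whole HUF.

HUF 47,560,331

T = 305/360 years.
Keep in EUR, deliver into the forward: 4,600,000·1.036838717192·494.14 = HUF 2,356,780,025.08.
Swap to HUF now, deposit: 4,600,000·473.74·1.059662011285 = HUF 2,309,219,693.64.
The quoted forward overvalues EUR, so borrow HUF, buy EUR at spot, deposit the EUR at 4.27%, and sell the proceeds forward at 494.14.
Arbitrage profit = |2,356,780,025.08 − 2,309,219,693.64| = HUF 47,560,331.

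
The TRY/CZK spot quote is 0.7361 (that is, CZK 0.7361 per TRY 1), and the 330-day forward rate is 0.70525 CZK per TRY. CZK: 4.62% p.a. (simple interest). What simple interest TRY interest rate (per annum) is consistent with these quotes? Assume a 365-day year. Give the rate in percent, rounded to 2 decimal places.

T = 330/365 years.
CIP gives F = S · g_CZK/g_TRY, so g_CZK/g_TRY = 0.70525/0.7361 = 0.9580899.
The CZK side grows by 1 + 0.0462×330/365 = 1.0417699.
Hence g_TRY = 1.0873404.
r = (1.0873404 − 1)/(330/365) = 0.096604 → 9.66%.

9.66%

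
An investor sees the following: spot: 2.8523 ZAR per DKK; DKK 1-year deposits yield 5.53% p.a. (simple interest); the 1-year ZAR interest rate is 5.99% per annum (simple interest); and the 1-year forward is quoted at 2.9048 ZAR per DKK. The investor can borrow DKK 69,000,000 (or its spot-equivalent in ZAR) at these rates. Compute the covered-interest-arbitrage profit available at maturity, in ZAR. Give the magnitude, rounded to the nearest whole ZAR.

T = 1 year.
Keep in DKK, deliver into the forward: 69,000,000·1.055300·2.9048 = ZAR 211,515,045.36.
Swap to ZAR now, deposit: 69,000,000·2.8523·1.059900 = ZAR 208,597,541.13.
The quoted forward overvalues DKK, so borrow ZAR, buy DKK at spot, deposit the DKK at 5.53%, and sell the proceeds forward at 2.9048.
Arbitrage profit = |211,515,045.36 − 208,597,541.13| = ZAR 2,917,504.

ZAR 2,917,504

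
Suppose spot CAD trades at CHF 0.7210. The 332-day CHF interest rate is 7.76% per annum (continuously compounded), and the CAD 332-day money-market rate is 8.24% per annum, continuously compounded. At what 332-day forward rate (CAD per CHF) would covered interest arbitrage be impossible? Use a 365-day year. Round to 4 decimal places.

1.3930

T = 332/365 years.
Growth of 1 CHF over T: e^(0.0776×332/365) = 1.0731348.
Growth of 1 CAD over T: e^(0.0824×332/365) = 1.0778304.
Forward (CHF per CAD) = 0.721 × 1.0731348 / 1.0778304 = 0.7178589.
Quoted the other way: 1/0.7178589 = 1.3930 CAD per CHF.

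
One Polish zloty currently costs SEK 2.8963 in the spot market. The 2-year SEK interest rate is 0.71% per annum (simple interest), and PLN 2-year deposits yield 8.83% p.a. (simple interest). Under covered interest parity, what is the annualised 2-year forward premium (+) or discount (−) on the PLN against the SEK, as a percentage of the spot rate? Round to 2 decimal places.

T = 2 years.
No-arbitrage forward: 2.8963 × 1.014200 / 1.176600 = 2.4965387 SEK/PLN.
(F − S)/S ÷ T = (2.4965387 − 2.8963)/2.8963/2 = -0.069012 → -6.90%.

-6.90%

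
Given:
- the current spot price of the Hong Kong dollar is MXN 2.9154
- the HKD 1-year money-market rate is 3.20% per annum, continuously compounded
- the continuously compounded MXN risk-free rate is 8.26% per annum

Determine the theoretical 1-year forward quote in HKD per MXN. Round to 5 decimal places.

T = 1 year.
Growth of 1 MXN over T: e^(0.0826×1) = 1.0861073.
HKD accumulates by e^(0.0320×1) = 1.0325175.
CIP: F = S · (grow MXN)/(grow HKD) = 2.9154 × 1.0861073/1.0325175 = 3.066715 MXN per HKD.
Invert for HKD per MXN: 1 / 3.066715 = 0.32608.

0.32608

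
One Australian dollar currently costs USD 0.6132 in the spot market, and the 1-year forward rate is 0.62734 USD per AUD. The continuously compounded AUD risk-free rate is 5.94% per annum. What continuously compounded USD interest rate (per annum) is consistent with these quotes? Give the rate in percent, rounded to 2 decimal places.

T = 1 year.
F/S = 0.62734/0.6132 = 1.0230594 = (growth of USD) / (growth of AUD).
The AUD side grows by e^(0.0594×1) = 1.0611996.
So the USD growth factor = 1.0856702.
Take logs: ln 1.0856702 / 1 = 0.082197, so 8.22%.

8.22%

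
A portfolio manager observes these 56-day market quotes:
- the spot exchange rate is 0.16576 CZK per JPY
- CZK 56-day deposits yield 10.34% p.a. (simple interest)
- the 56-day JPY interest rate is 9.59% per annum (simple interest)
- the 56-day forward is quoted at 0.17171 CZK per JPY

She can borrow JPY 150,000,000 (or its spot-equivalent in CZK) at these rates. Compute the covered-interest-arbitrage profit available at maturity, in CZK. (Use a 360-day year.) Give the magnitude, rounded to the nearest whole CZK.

T = 56/360 years.
Keep in JPY, deliver into the forward: 150,000,000·1.0149177778·0.17171 = CZK 26,140,729.74.
Swap to CZK now, deposit: 150,000,000·0.16576·1.0160844444 = CZK 25,263,923.63.
The quoted forward overvalues JPY, so borrow CZK, buy JPY at spot, deposit the JPY at 9.59%, and sell the proceeds forward at 0.17171.
The gap between the two covered legs is CZK 876,806.

CZK 876,806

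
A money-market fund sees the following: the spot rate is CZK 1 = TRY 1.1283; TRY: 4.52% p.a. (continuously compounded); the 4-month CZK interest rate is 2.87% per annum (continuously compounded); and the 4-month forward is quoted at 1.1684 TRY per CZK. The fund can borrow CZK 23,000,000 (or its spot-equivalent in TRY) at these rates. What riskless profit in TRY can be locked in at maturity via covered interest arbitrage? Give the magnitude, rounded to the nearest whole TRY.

T = 4/12 years.
Invest the CZK and cover forward: 23,000,000 × 1.0096125735 × 1.1684 = TRY 27,131,520.61.
Convert at spot and invest in TRY: 23,000,000 × 1.1283 × 1.0151807411 = TRY 26,344,853.89.
The quoted forward overvalues CZK, so borrow TRY, buy CZK at spot, deposit the CZK at 2.87%, and sell the proceeds forward at 1.1684.
Arbitrage profit = |27,131,520.61 − 26,344,853.89| = TRY 786,667.

TRY 786,667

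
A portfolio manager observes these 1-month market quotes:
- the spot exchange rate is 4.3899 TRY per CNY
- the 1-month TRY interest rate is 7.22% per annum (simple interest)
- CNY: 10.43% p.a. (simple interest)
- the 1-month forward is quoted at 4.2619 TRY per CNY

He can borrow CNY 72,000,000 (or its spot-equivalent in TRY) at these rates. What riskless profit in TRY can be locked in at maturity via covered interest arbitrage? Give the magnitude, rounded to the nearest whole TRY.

TRY 8,450,608

T = 1/12 years.
Route A — deposit CNY, sell forward: 72,000,000 × 1.00869166667 × 4.2619 = TRY 309,523,897.02.
Route B — convert at spot, deposit TRY: 72,000,000 × 4.3899 × 1.00601666667 = TRY 317,974,504.68.
The quoted forward undervalues CNY, so borrow CNY, convert to TRY at spot, deposit the TRY at 7.22%, and buy CNY forward at 4.2619 to cover the loan.
Profit = 317,974,504.68 − 309,523,897.02 = TRY 8,450,608.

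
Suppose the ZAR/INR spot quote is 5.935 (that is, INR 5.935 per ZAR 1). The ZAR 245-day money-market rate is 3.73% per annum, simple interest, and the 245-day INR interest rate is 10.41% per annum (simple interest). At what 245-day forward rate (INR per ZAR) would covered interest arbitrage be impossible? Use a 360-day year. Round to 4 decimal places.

6.1981

T = 245/360 years.
INR accumulates by 1 + 0.1041×245/360 = 1.0708458.
ZAR accumulates by 1 + 0.0373×245/360 = 1.0253847.
Forward (INR per ZAR) = 5.935 × 1.0708458 / 1.0253847 = 6.198132.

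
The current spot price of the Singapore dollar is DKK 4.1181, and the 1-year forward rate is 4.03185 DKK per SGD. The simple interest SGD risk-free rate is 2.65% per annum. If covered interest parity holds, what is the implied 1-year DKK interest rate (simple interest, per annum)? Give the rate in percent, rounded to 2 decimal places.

0.50%

T = 1 year.
CIP gives F = S · g_DKK/g_SGD, so g_DKK/g_SGD = 4.03185/4.1181 = 0.9790559.
SGD growth factor: 1 + 0.0265×1 = 1.026500.
So the DKK growth factor = 1.0050009.
(1.0050009 − 1)/T = 0.005001, i.e. 0.50%.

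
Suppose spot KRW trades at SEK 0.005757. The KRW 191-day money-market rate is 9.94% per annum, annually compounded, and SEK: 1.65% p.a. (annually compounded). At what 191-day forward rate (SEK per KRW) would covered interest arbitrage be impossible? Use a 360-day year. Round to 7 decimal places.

0.0055224

T = 191/360 years.
SEK accumulates by (1 + 0.0165)^(191/360) = 1.0087205.
KRW growth factor: (1 + 0.0994)^(191/360) = 1.0515633.
Forward (SEK per KRW) = 0.005757 × 1.0087205 / 1.0515633 = 0.005522448.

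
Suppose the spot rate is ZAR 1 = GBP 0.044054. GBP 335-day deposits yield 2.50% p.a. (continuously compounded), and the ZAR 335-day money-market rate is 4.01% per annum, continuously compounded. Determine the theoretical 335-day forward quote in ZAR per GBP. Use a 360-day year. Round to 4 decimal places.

23.0206

T = 335/360 years.
GBP growth factor: e^(0.0250×335/360) = 1.0235366.
ZAR accumulates by e^(0.0401×335/360) = 1.03802023.
So F = 0.044054 × 1.0235366 / 1.03802023 = 0.043439309 (GBP/ZAR).
Quoted the other way: 1/0.043439309 = 23.0206 ZAR per GBP.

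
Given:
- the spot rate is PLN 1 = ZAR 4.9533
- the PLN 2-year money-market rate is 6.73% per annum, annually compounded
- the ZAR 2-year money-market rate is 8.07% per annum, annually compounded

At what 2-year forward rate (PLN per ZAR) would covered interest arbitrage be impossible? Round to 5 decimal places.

T = 2 years.
Growth of 1 ZAR over T: (1 + 0.0807)^2 = 1.1679125.
Growth of 1 PLN over T: (1 + 0.0673)^2 = 1.1391293.
So F = 4.9533 × 1.1679125 / 1.1391293 = 5.078459 (ZAR/PLN).
Quoted the other way: 1/5.078459 = 0.19691 PLN per ZAR.

0.19691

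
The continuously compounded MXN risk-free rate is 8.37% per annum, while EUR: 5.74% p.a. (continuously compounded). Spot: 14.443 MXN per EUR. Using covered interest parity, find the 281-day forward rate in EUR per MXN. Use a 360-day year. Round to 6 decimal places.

T = 281/360 years.
MXN accumulates by e^(0.0837×281/360) = 1.0675139.
Growth of 1 EUR over T: e^(0.0574×281/360) = 1.0458227.
Forward (MXN per EUR) = 14.443 × 1.0675139 / 1.0458227 = 14.74256.
Quoted the other way: 1/14.74256 = 0.067831 EUR per MXN.

0.067831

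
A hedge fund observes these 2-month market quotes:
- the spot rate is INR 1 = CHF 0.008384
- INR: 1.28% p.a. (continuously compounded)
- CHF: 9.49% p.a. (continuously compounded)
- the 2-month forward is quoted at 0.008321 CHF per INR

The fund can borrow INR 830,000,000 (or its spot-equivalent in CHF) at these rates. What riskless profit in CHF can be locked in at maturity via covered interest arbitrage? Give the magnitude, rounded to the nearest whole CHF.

CHF 148,479

T = 2/12 years.
Keep in INR, deliver into the forward: 830,000,000·1.002135611·0.008321 = CHF 6,921,179.45.
Swap to CHF now, deposit: 830,000,000·0.008384·1.015942412 = CHF 7,069,658.78.
The quoted forward undervalues INR, so borrow INR, convert to CHF at spot, deposit the CHF at 9.49%, and buy INR forward at 0.008321 to cover the loan.
Arbitrage profit = |6,921,179.45 − 7,069,658.78| = CHF 148,479.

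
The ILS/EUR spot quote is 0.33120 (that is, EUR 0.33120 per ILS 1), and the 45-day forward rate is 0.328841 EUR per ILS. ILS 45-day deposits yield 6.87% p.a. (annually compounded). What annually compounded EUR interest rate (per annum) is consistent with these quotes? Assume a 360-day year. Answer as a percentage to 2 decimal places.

0.93%

T = 45/360 years.
CIP gives F = S · g_EUR/g_ILS, so g_EUR/g_ILS = 0.328841/0.3312 = 0.9928774.
The ILS side grows by (1 + 0.0687)^(45/360) = 1.008340.
So the EUR growth factor = 1.001158.
Annualise: 1.001158^(360/45) − 1 = 0.009302 = 0.93%.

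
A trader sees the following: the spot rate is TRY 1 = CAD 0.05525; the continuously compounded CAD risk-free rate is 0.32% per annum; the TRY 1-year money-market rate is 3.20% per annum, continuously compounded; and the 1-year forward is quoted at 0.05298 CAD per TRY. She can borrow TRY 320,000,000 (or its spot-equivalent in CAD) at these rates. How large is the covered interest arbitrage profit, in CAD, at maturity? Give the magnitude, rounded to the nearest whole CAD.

CAD 231,778

T = 1 year.
Route A — deposit TRY, sell forward: 320,000,000 × 1.0325175053 × 0.05298 = CAD 17,504,888.78.
Route B — convert at spot, deposit CAD: 320,000,000 × 0.05525 × 1.0032051255 = CAD 17,736,666.62.
The quoted forward undervalues TRY, so borrow TRY, convert to CAD at spot, deposit the CAD at 0.32%, and buy TRY forward at 0.05298 to cover the loan.
Arbitrage profit = |17,504,888.78 − 17,736,666.62| = CAD 231,778.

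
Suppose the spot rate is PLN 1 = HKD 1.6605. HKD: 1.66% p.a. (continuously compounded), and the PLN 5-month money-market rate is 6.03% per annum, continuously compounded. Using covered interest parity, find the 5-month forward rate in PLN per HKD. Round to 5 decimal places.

T = 5/12 years.
Growth of 1 HKD over T: e^(0.0166×5/12) = 1.0069406.
PLN accumulates by e^(0.0603×5/12) = 1.0254433.
CIP: F = S · (grow HKD)/(grow PLN) = 1.6605 × 1.0069406/1.0254433 = 1.630539 HKD per PLN.
Invert for PLN per HKD: 1 / 1.630539 = 0.61329.

0.61329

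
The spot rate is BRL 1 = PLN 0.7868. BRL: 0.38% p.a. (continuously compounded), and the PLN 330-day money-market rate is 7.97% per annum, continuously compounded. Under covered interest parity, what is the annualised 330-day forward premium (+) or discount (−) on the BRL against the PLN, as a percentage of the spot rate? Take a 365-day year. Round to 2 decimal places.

T = 330/365 years.
CIP forward (PLN per BRL) = 0.7868 × 1.0747172/1.0034415 = 0.8426874.
Annualised premium = (F − S)/S × (1/T) = (0.8426874 − 0.7868)/0.7868 ÷ (330/365) = 7.86%.

+7.86%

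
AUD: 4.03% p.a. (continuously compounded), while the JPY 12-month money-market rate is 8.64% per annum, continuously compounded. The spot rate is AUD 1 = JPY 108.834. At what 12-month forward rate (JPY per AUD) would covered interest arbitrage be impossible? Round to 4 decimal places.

T = 1 year.
Growth of 1 JPY over T: e^(0.0864×1) = 1.090242338.
AUD growth factor: e^(0.0403×1) = 1.041123064.
CIP: F = S · (grow JPY)/(grow AUD) = 108.834 × 1.090242338/1.041123064 = 113.968693 JPY per AUD.

113.9687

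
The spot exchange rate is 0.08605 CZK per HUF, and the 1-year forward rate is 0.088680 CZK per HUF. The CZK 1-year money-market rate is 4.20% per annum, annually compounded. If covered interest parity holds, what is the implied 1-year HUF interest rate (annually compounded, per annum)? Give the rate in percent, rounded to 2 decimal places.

T = 1 year.
F/S = 0.08868/0.08605 = 1.0305636 = (growth of CZK) / (growth of HUF).
CZK growth factor: (1 + 0.0420)^1 = 1.042000.
So the HUF growth factor = 1.0110972.
r = 1.0110972^(1/1) − 1 = 0.011097 → 1.11%.

1.11%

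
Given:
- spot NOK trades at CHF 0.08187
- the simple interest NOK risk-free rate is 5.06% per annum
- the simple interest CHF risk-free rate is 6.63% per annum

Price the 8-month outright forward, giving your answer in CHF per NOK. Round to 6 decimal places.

T = 8/12 years.
Growth of 1 CHF over T: 1 + 0.0663×8/12 = 1.044200.
NOK accumulates by 1 + 0.0506×8/12 = 1.0337333.
So F = 0.08187 × 1.044200 / 1.0337333 = 0.08269895 (CHF/NOK).

0.082699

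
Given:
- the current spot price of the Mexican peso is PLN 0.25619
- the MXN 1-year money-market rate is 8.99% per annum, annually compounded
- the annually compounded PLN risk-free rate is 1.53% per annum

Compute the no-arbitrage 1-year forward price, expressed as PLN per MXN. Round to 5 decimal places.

0.23865

T = 1 year.
Growth of 1 PLN over T: (1 + 0.0153)^1 = 1.015300.
MXN accumulates by (1 + 0.0899)^1 = 1.089900.
CIP: F = S · (grow PLN)/(grow MXN) = 0.25619 × 1.015300/1.089900 = 0.2386547 PLN per MXN.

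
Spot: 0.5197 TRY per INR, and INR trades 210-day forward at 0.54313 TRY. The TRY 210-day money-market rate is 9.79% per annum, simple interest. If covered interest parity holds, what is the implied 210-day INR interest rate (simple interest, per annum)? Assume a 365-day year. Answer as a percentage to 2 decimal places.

1.87%

T = 210/365 years.
F/S = 0.54313/0.5197 = 1.0450837 = (growth of TRY) / (growth of INR).
TRY growth factor: 1 + 0.0979×210/365 = 1.056326.
Hence g_INR = 1.0107573.
r = (1.0107573 − 1)/(210/365) = 0.018697 → 1.87%.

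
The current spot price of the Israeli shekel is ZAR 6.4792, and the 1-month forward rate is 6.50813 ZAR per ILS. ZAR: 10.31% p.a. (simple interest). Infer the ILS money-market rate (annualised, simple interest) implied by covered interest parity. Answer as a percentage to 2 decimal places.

4.93%

T = 1/12 years.
CIP gives F = S · g_ZAR/g_ILS, so g_ZAR/g_ILS = 6.50813/6.4792 = 1.0044651.
The ZAR side grows by 1 + 0.1031×1/12 = 1.0085917.
Hence g_ILS = 1.0041083.
r = (1.0041083 − 1)/(1/12) = 0.049300 → 4.93%.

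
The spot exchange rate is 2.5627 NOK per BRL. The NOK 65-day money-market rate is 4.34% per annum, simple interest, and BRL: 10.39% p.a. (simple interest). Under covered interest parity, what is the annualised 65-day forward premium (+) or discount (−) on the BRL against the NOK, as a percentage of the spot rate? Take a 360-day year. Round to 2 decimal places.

T = 65/360 years.
CIP forward (NOK per BRL) = 2.5627 × 1.0078361/1.0187597 = 2.5352216.
(F − S)/S ÷ T = (2.5352216 − 2.5627)/2.5627/(65/360) = -0.059386 → -5.94%.

-5.94%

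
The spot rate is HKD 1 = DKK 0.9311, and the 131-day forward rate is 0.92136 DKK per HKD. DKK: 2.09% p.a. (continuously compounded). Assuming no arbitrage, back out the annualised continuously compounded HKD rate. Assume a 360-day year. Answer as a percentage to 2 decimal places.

4.98%

T = 131/360 years.
By CIP, F/S equals the DKK-to-HKD growth ratio: 0.92136/0.9311 = 0.9895393.
The DKK side grows by e^(0.0209×131/360) = 1.0076343.
That pins the HKD growth at 1.0182863.
Take logs: ln 1.0182863 / (131/360) = 0.049798, so 4.98%.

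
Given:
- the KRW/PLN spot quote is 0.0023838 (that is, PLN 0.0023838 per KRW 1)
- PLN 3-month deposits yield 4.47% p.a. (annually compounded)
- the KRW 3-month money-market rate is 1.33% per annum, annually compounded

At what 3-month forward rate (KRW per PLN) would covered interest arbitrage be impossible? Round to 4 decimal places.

416.3100

T = 3/12 years.
PLN growth factor: (1 + 0.0447)^(3/12) = 1.010992418.
Growth of 1 KRW over T: (1 + 0.0133)^(3/12) = 1.003308544.
So F = 0.0023838 × 1.010992418 / 1.003308544 = 0.00240205642 (PLN/KRW).
Invert for KRW per PLN: 1 / 0.00240205642 = 416.3100.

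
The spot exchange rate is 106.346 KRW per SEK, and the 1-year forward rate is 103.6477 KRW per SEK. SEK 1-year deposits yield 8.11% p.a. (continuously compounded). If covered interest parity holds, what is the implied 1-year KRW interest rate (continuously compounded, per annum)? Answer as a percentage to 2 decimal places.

T = 1 year.
CIP gives F = S · g_KRW/g_SEK, so g_KRW/g_SEK = 103.6477/106.346 = 0.9746272.
The SEK side grows by e^(0.0811×1) = 1.0844793.
So the KRW growth factor = 1.056963.
Take logs: ln 1.056963 / 1 = 0.055400, so 5.54%.

5.54%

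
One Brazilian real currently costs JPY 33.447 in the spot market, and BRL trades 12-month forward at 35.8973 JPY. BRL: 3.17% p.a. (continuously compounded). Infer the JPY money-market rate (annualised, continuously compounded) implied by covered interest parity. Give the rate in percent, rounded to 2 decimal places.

T = 1 year.
CIP gives F = S · g_JPY/g_BRL, so g_JPY/g_BRL = 35.8973/33.447 = 1.0732592.
BRL growth factor: e^(0.0317×1) = 1.0322078.
Hence g_JPY = 1.1078265.
Take logs: ln 1.1078265 / 1 = 0.102400, so 10.24%.

10.24%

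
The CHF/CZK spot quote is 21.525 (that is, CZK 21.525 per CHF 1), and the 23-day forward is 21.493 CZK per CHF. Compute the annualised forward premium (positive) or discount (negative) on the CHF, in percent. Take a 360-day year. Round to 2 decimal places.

-2.33%

T = 23/360 years.
(F − S)/S = (21.493 − 21.525)/21.525 = -0.0014866.
×(1/T) gives -2.33% p.a.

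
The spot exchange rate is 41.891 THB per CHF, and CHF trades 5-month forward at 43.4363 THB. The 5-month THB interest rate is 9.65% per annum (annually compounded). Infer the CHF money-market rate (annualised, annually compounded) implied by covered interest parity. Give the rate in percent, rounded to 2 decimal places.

0.52%

T = 5/12 years.
F/S = 43.4363/41.891 = 1.0368886 = (growth of THB) / (growth of CHF).
The THB side grows by (1 + 0.0965)^(5/12) = 1.0391309.
Hence g_CHF = 1.0021625.
r = 1.0021625^(12/5) − 1 = 0.005198 → 0.52%.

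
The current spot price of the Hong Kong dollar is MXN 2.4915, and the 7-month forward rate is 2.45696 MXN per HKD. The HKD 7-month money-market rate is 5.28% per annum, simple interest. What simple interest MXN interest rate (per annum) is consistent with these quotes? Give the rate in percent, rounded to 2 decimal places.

2.83%

T = 7/12 years.
CIP gives F = S · g_MXN/g_HKD, so g_MXN/g_HKD = 2.45696/2.4915 = 0.9861369.
The HKD side grows by 1 + 0.0528×7/12 = 1.030800.
So the MXN growth factor = 1.0165099.
(1.0165099 − 1)/T = 0.028303, i.e. 2.83%.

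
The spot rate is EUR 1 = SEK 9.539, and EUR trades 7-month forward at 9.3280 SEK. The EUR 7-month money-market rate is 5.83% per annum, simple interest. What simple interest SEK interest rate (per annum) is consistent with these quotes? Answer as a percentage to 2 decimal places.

T = 7/12 years.
CIP gives F = S · g_SEK/g_EUR, so g_SEK/g_EUR = 9.328/9.539 = 0.9778803.
The EUR side grows by 1 + 0.0583×7/12 = 1.0340083.
That pins the SEK growth at 1.0111363.
r = (1.0111363 − 1)/(7/12) = 0.019091 → 1.91%.

1.91%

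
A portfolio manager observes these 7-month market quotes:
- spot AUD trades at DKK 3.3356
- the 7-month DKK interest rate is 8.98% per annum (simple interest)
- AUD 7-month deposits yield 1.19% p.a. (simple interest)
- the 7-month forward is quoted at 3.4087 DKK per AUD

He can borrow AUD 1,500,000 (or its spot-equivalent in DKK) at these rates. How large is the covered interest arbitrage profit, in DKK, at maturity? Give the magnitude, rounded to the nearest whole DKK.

DKK 116,952

T = 7/12 years.
Route A — deposit AUD, sell forward: 1,500,000 × 1.006941667 × 3.4087 = DKK 5,148,543.09.
Route B — convert at spot, deposit DKK: 1,500,000 × 3.3356 × 1.052383333 = DKK 5,265,494.77.
The quoted forward undervalues AUD, so borrow AUD, convert to DKK at spot, deposit the DKK at 8.98%, and buy AUD forward at 3.4087 to cover the loan.
Profit = 5,265,494.77 − 5,148,543.09 = DKK 116,952.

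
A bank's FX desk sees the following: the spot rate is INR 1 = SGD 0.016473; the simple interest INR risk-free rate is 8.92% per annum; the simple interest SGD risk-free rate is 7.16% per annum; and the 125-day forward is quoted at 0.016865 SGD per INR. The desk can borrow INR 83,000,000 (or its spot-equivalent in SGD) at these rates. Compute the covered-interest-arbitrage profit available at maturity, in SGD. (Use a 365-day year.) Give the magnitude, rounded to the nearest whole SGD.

T = 125/365 years.
Route A — deposit INR, sell forward: 83,000,000 × 1.030547945 × 0.016865 = SGD 1,442,555.86.
Route B — convert at spot, deposit SGD: 83,000,000 × 0.016473 × 1.024520548 = SGD 1,400,784.94.
The quoted forward overvalues INR, so borrow SGD, buy INR at spot, deposit the INR at 8.92%, and sell the proceeds forward at 0.016865.
Arbitrage profit = |1,442,555.86 − 1,400,784.94| = SGD 41,771.

SGD 41,771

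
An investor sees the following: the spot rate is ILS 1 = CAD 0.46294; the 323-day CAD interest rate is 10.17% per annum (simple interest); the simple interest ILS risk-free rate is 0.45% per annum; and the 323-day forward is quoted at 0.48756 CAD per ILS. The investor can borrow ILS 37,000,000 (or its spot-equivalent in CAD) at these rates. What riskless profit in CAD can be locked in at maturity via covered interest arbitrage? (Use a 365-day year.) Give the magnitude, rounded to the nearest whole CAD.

CAD 558,770

T = 323/365 years.
Route A — deposit ILS, sell forward: 37,000,000 × 1.0039821918 × 0.48756 = CAD 18,111,557.63.
Route B — convert at spot, deposit CAD: 37,000,000 × 0.46294 × 1.0899975342 = CAD 18,670,327.96.
The quoted forward undervalues ILS, so borrow ILS, convert to CAD at spot, deposit the CAD at 10.17%, and buy ILS forward at 0.48756 to cover the loan.
The gap between the two covered legs is CAD 558,770.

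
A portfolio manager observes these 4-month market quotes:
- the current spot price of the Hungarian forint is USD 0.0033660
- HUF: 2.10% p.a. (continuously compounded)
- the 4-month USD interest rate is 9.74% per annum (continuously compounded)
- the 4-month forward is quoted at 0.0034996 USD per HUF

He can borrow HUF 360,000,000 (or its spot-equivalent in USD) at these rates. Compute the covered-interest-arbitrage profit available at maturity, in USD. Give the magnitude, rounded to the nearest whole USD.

T = 4/12 years.
Keep in HUF, deliver into the forward: 360,000,000·1.007024557·0.0034996 = USD 1,268,705.93.
Swap to USD now, deposit: 360,000,000·0.0033660·1.032999459 = USD 1,251,747.42.
The quoted forward overvalues HUF, so borrow USD, buy HUF at spot, deposit the HUF at 2.10%, and sell the proceeds forward at 0.0034996.
Profit = 1,268,705.93 − 1,251,747.42 = USD 16,959.

USD 16,959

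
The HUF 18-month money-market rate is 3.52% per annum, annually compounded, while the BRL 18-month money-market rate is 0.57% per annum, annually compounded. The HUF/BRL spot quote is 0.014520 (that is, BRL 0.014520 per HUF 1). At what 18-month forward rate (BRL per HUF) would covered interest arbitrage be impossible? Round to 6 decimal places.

T = 18/12 years.
BRL growth factor: (1 + 0.0057)^(18/12) = 1.0085622.
HUF growth factor: (1 + 0.0352)^(18/12) = 1.0532619.
So F = 0.01452 × 1.0085622 / 1.0532619 = 0.01390378 (BRL/HUF).

0.013904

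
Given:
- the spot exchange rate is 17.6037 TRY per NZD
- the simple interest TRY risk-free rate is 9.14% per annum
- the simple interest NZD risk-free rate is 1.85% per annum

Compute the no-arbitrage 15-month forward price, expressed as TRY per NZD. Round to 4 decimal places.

19.1716

T = 15/12 years.
TRY accumulates by 1 + 0.0914×15/12 = 1.114250.
Growth of 1 NZD over T: 1 + 0.0185×15/12 = 1.023125.
So F = 17.6037 × 1.114250 / 1.023125 = 19.171580 (TRY/NZD).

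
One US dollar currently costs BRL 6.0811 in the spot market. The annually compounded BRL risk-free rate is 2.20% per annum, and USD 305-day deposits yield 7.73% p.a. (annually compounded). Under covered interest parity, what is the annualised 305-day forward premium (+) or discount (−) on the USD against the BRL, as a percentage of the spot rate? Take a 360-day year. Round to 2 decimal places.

T = 305/360 years.
CIP forward (BRL per USD) = 6.0811 × 1.0186078/1.0651146 = 5.8155769.
(F − S)/S ÷ T = (5.8155769 − 6.0811)/6.0811/(305/360) = -0.051537 → -5.15%.

-5.15%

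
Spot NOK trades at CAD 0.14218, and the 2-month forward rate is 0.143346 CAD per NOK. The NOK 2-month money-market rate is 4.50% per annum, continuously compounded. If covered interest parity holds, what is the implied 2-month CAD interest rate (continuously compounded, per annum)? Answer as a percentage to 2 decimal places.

T = 2/12 years.
F/S = 0.143346/0.14218 = 1.0082009 = (growth of CAD) / (growth of NOK).
The NOK side grows by e^(0.0450×2/12) = 1.0075282.
So the CAD growth factor = 1.0157908.
r = ln(1.0157908)/(2/12) = 0.094005 → 9.40%.

9.40%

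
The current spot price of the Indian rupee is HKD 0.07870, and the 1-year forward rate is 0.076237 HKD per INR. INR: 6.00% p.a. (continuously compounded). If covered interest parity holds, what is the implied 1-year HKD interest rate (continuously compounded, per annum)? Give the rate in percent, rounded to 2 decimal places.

2.82%

T = 1 year.
F/S = 0.076237/0.0787 = 0.9687039 = (growth of HKD) / (growth of INR).
INR growth factor: e^(0.0600×1) = 1.0618365.
Hence g_HKD = 1.0286052.
r = ln(1.0286052)/1 = 0.028204 → 2.82%.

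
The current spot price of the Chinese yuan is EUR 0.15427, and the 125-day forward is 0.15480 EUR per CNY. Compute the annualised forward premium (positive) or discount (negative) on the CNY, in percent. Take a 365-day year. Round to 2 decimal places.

T = 125/365 years.
CNY trades forward at +0.34355% vs spot over the period.
Per annum: 0.0034355 / (125/365) = 0.010032 = 1.00%.

+1.00%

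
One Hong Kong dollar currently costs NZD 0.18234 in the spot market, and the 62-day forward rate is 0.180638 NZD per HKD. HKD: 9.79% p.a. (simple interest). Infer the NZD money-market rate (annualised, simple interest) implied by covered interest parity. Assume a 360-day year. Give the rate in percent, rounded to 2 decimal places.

T = 62/360 years.
CIP gives F = S · g_NZD/g_HKD, so g_NZD/g_HKD = 0.180638/0.18234 = 0.9906658.
HKD growth factor: 1 + 0.0979×62/360 = 1.0168606.
So the NZD growth factor = 1.007369.
r = (1.007369 − 1)/(62/360) = 0.042788 → 4.28%.

4.28%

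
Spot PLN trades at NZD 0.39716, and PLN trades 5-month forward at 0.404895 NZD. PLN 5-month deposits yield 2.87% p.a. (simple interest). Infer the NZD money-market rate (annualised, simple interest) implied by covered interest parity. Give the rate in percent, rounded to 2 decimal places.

T = 5/12 years.
By CIP, F/S equals the NZD-to-PLN growth ratio: 0.404895/0.39716 = 1.0194758.
PLN growth factor: 1 + 0.0287×5/12 = 1.0119583.
So the NZD growth factor = 1.031667.
r = (1.031667 − 1)/(5/12) = 0.076001 → 7.60%.

7.60%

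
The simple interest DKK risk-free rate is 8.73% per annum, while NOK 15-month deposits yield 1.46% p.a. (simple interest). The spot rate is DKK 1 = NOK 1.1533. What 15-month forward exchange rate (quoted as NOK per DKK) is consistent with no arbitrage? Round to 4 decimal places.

T = 15/12 years.
NOK accumulates by 1 + 0.0146×15/12 = 1.018250.
DKK accumulates by 1 + 0.0873×15/12 = 1.109125.
Forward (NOK per DKK) = 1.1533 × 1.018250 / 1.109125 = 1.058806.

1.0588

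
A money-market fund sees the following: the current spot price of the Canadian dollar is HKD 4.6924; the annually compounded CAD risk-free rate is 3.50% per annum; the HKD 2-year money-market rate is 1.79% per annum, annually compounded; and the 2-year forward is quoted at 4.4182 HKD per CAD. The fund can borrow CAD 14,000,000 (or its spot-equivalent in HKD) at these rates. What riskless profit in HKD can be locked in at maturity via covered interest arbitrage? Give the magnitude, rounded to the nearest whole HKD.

T = 2 years.
Keep in CAD, deliver into the forward: 14,000,000·1.071225·4.4182 = HKD 66,260,408.13.
Swap to HKD now, deposit: 14,000,000·4.6924·1.03612041 = HKD 68,066,479.77.
The quoted forward undervalues CAD, so borrow CAD, convert to HKD at spot, deposit the HKD at 1.79%, and buy CAD forward at 4.4182 to cover the loan.
Profit = 68,066,479.77 − 66,260,408.13 = HKD 1,806,072.

HKD 1,806,072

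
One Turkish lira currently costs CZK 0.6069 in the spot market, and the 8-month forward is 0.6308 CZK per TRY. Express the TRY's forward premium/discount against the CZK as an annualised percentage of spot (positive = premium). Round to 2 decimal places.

T = 8/12 years.
Period premium: (0.6308 − 0.6069)/0.6069 = 0.0393805.
Per annum: 0.0393805 / (8/12) = 0.059071 = 5.91%.

+5.91%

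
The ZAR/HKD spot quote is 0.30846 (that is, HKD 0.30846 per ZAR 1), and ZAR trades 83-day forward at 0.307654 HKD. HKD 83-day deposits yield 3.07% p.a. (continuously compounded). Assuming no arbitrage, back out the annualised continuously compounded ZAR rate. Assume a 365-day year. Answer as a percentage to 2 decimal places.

4.22%

T = 83/365 years.
CIP gives F = S · g_HKD/g_ZAR, so g_HKD/g_ZAR = 0.307654/0.30846 = 0.9973870.
The HKD side grows by e^(0.0307×83/365) = 1.0070055.
Hence g_ZAR = 1.0096437.
r = ln(1.0096437)/(83/365) = 0.042206 → 4.22%.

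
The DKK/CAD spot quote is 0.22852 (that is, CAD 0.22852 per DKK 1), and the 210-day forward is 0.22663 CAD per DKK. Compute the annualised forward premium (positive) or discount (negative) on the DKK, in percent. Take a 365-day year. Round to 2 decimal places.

T = 210/365 years.
Period premium: (0.22663 − 0.22852)/0.22852 = -0.0082706.
×(1/T) gives -1.44% p.a.

-1.44%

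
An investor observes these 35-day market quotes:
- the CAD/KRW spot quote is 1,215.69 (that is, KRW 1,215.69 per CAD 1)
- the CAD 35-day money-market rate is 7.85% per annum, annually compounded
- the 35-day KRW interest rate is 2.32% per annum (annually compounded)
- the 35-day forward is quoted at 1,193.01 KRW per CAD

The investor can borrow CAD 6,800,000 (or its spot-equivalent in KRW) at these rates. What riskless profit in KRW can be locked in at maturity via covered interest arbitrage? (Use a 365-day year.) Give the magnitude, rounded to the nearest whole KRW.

T = 35/365 years.
Invest the CAD and cover forward: 6,800,000 × 1.00727287196 × 1193.01 = KRW 8,171,468,941.04.
Convert at spot and invest in KRW: 6,800,000 × 1215.69 × 1.002201663932 = KRW 8,284,892,477.61.
The quoted forward undervalues CAD, so borrow CAD, convert to KRW at spot, deposit the KRW at 2.32%, and buy CAD forward at 1,193.01 to cover the loan.
The gap between the two covered legs is KRW 113,423,537.

KRW 113,423,537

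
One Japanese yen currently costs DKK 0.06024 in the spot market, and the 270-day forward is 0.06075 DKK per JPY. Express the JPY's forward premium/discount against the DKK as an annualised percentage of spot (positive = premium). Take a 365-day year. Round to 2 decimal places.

+1.14%

T = 270/365 years.
JPY trades forward at +0.84661% vs spot over the period.
Annualise by dividing by T: 0.0084661 / (270/365) = 0.011445 → 1.14%.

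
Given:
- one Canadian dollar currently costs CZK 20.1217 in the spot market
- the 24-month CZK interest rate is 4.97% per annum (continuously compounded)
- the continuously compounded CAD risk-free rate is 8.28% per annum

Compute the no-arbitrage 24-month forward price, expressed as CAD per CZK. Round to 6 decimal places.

T = 2 years.
Growth of 1 CZK over T: e^(0.0497×2) = 1.104508.
Growth of 1 CAD over T: e^(0.0828×2) = 1.180101.
Forward (CZK per CAD) = 20.1217 × 1.104508 / 1.180101 = 18.83278.
Quoted the other way: 1/18.83278 = 0.053099 CAD per CZK.

0.053099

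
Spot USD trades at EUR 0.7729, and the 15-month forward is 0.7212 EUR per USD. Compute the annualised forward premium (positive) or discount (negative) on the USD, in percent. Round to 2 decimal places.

T = 15/12 years.
USD trades forward at -6.68909% vs spot over the period.
Annualise by dividing by T: -0.0668909 / (15/12) = -0.053513 → -5.35%.

-5.35%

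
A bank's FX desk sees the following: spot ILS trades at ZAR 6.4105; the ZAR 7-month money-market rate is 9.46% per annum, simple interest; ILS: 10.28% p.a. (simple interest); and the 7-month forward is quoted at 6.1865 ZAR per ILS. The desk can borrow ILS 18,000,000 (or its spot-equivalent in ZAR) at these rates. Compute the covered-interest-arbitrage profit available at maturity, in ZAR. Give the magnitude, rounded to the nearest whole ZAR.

T = 7/12 years.
Route A — deposit ILS, sell forward: 18,000,000 × 1.05996666667 × 6.1865 = ZAR 118,034,708.10.
Route B — convert at spot, deposit ZAR: 18,000,000 × 6.4105 × 1.05518333333 = ZAR 121,756,549.65.
The quoted forward undervalues ILS, so borrow ILS, convert to ZAR at spot, deposit the ZAR at 9.46%, and buy ILS forward at 6.1865 to cover the loan.
Profit = 121,756,549.65 − 118,034,708.10 = ZAR 3,721,842.

ZAR 3,721,842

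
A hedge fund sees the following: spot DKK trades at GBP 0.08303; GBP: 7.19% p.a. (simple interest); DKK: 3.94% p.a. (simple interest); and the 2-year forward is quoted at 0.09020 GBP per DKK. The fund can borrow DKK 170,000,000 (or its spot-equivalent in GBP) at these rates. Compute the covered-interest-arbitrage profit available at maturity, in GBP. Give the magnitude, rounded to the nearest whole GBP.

GBP 397,468

T = 2 years.
Keep in DKK, deliver into the forward: 170,000,000·1.078800·0.09020 = GBP 16,542,319.20.
Swap to GBP now, deposit: 170,000,000·0.08303·1.143800 = GBP 16,144,851.38.
The quoted forward overvalues DKK, so borrow GBP, buy DKK at spot, deposit the DKK at 3.94%, and sell the proceeds forward at 0.09020.
Profit = 16,542,319.20 − 16,144,851.38 = GBP 397,468.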